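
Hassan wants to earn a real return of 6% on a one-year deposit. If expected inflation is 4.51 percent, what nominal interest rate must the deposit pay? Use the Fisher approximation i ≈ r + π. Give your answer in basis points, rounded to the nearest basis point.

i ≈ r + π = 6% + 4.51% = 1051 basis points.

1051 basis points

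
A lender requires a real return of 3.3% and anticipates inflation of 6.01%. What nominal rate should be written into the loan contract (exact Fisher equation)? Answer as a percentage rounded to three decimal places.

9.508%

(1 + i) = (1 + r)(1 + π) = 1.03300 × 1.06010 = 1.0950833
i = 1.0950833 − 1, so the required nominal rate is 9.508%.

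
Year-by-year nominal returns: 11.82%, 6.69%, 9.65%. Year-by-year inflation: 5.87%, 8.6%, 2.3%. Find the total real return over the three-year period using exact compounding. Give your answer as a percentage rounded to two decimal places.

11.22%

Nominal growth factor = 1.1182 × 1.0669 × 1.0965 = 1.308133
Price-level growth factor = 1.0587 × 1.0860 × 1.0230 = 1.176192
Real growth factor = 1.308133 / 1.176192 = 1.112176
Total real return = 1.112176 − 1 → 11.22%.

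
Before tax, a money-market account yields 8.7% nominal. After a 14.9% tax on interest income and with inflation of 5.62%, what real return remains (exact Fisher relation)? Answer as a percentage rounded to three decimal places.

After-tax nominal return = 8.7% × (1 − 0.149) = 7.4037%.
1 + r = 1.074037 / 1.05620 = 1.016888
After-tax real rate = 1.016888 − 1 → 1.689%.

1.689%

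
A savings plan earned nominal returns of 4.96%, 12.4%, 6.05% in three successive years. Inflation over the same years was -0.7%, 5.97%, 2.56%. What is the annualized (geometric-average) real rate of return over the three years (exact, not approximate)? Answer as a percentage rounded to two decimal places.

5.05%

Compound the nominal returns: 1.0496 × 1.1240 × 1.0605 = 1.25112530.
Compound inflation: 0.9930 × 1.0597 × 1.0256 = 1.07922052.
Deflate: 1.25112530 / 1.07922052 = 1.15928605.
Annualized real rate = 1.15928605^(1/3) − 1 = 5.0502% → 5.05%.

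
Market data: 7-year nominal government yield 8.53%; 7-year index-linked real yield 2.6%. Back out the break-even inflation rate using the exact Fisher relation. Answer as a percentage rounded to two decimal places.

(1 + π) = (1 + i)/(1 + r) = 1.08530 / 1.02600 = 1.057797
Break-even inflation = 1.057797 − 1 → 5.78%.

5.78%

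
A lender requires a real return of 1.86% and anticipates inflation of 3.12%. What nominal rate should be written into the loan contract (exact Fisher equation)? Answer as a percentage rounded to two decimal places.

5.04%

(1 + i) = (1 + r)(1 + π) = 1.01860 × 1.03120 = 1.05038032
i = 1.05038032 − 1, so the required nominal rate is 5.04%.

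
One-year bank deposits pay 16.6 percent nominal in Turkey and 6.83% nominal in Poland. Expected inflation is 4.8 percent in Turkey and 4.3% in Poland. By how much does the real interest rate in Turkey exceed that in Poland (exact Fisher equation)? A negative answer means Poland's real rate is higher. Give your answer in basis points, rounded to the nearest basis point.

Turkey: (1 + 0.1660)/(1 + 0.0480) − 1 = 11.2595%
Poland: (1 + 0.0683)/(1 + 0.0430) − 1 = 2.4257%
Differential = 11.2595% − 2.4257% = 8.8338% → 883 basis points.

883 basis points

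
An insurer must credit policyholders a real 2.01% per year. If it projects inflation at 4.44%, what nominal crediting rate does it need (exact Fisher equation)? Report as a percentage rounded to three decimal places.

(1 + i) = (1 + r)(1 + π) = 1.02010 × 1.04440 = 1.06539244
i = 1.06539244 − 1, so the required nominal rate is 6.539%.

6.539%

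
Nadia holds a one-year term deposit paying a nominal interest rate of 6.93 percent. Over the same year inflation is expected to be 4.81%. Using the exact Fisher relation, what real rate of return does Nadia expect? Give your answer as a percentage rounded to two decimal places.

2.02%

1 + r = 1.06930 / 1.04810 = 1.020227
r = 1.020227 − 1 = 2.0227%, i.e. 2.02%.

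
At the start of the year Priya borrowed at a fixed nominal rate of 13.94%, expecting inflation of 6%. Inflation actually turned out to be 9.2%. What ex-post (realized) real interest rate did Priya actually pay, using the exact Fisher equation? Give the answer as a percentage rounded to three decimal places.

Ex-post: (1 + 0.1394)/(1 + 0.0920) − 1 = 4.3407%
So the realized real rate is 4.341%.

4.341%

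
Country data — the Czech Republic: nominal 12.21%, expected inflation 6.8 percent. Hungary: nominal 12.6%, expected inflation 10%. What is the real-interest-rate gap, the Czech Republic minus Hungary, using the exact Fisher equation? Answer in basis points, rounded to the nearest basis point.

270 basis points

The Czech Republic: (1 + 0.1221)/(1 + 0.0680) − 1 = 5.0655%
Hungary: (1 + 0.1260)/(1 + 0.1000) − 1 = 2.3636%
Differential = 5.0655% − 2.3636% = 2.7019% → 270 basis points.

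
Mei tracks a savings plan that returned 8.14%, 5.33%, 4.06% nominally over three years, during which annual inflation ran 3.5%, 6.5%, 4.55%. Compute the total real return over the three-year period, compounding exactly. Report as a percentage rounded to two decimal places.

2.85%

Compound the nominal returns: 1.0814 × 1.0533 × 1.0406 = 1.185284.
Compound inflation: 1.0350 × 1.0650 × 1.0455 = 1.152429.
Deflate: 1.185284 / 1.152429 = 1.028509.
Total real return = 1.028509 − 1 → 2.85%.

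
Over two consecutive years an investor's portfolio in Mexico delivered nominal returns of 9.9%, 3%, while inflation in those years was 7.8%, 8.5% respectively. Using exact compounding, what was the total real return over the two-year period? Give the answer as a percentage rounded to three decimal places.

-3.220%

Compound the nominal returns: 1.0990 × 1.0300 = 1.131970.
Compound inflation: 1.0780 × 1.0850 = 1.169630.
Deflate: 1.131970 / 1.169630 = 0.967802.
Total real return = 0.967802 − 1 → -3.220%.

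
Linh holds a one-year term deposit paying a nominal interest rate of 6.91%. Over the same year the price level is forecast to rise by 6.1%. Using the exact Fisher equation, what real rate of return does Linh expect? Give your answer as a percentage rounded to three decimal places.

0.763%

By the Fisher equation, 1 + r = (1 + i)/(1 + π).
1 + r = 1.06910 / 1.06100 = 1.007634
r = 1.007634 − 1 = 0.7634%, i.e. 0.763%.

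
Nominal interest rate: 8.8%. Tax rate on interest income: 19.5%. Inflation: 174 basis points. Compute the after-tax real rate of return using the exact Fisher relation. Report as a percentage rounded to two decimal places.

After-tax nominal return = 8.8% × (1 − 0.195) = 7.0840%.
1 + r = 1.07084 / 1.01740 = 1.052526
After-tax real rate = 1.052526 − 1 → 5.25%.

5.25%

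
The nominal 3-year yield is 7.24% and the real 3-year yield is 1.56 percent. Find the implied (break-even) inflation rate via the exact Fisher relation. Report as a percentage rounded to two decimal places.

5.59%

(1 + π) = (1 + i)/(1 + r) = 1.07240 / 1.01560 = 1.055928
Break-even inflation = 1.055928 − 1 → 5.59%.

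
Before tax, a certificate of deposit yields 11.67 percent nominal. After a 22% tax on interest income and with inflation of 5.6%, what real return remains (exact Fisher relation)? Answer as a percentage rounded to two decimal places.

3.32%

After-tax nominal return = 11.67% × (1 − 0.22) = 9.1026%.
1 + r = 1.091026 / 1.05600 = 1.033169
After-tax real rate = 1.033169 − 1 → 3.32%.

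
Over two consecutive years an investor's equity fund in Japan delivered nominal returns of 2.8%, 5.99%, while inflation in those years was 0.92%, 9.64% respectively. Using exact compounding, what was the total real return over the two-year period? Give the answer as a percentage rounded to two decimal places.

-1.53%

Compound the nominal returns: 1.0280 × 1.0599 = 1.089577.
Compound inflation: 1.0092 × 1.0964 = 1.106487.
Deflate: 1.089577 / 1.106487 = 0.984718.
Total real return = 0.984718 − 1 → -1.53%.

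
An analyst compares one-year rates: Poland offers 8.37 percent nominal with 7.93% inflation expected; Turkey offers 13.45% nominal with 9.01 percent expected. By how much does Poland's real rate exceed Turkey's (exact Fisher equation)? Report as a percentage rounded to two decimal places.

Poland: (1 + 0.0837)/(1 + 0.0793) − 1 = 0.4077%
Turkey: (1 + 0.1345)/(1 + 0.0901) − 1 = 4.0730%
Differential = 0.4077% − 4.0730% = -3.6653% → -3.67%.

-3.67%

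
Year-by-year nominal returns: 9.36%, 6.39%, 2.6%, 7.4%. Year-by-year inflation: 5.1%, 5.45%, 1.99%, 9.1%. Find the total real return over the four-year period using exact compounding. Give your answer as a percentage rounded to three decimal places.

Compound the nominal returns: 1.0936 × 1.0639 × 1.0260 × 1.0740 = 1.282068.
Compound inflation: 1.0510 × 1.0545 × 1.0199 × 1.0910 = 1.233195.
Deflate: 1.282068 / 1.233195 = 1.039631.
Total real return = 1.039631 − 1 → 3.963%.

3.963%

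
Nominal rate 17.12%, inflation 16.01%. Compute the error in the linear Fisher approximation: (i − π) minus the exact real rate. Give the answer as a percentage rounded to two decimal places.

0.15%

Approximate: r ≈ 17.120% − 16.010% = 1.1100%
Exact: (1 + 0.1712)/(1 + 0.1601) − 1 = 0.9568%
Error = 1.1100% − 0.9568% = 0.1532% → 0.15%.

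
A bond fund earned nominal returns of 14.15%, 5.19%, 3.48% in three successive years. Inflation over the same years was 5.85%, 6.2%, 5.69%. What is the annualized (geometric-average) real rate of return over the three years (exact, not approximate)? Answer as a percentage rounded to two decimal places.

Compound the nominal returns: 1.1415 × 1.0519 × 1.0348 = 1.24252974.
Compound inflation: 1.0585 × 1.0620 × 1.0569 = 1.18808983.
Deflate: 1.24252974 / 1.18808983 = 1.04582138.
Annualized real rate = 1.04582138^(1/3) − 1 = 1.5046% → 1.50%.

1.50%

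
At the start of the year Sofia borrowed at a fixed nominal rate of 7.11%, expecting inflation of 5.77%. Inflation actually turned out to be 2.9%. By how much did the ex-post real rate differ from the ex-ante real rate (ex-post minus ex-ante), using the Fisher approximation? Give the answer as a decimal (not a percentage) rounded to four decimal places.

0.0287

Ex-ante: 7.11% − 5.77% = 1.340%
Ex-post: 7.11% − 2.9% = 4.210%
Difference (ex-post − ex-ante) = 2.8700% → 0.0287.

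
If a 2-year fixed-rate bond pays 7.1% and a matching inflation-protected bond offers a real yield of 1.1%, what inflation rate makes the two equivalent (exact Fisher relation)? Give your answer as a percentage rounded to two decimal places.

(1 + π) = (1 + i)/(1 + r) = 1.07100 / 1.01100 = 1.059347
Break-even inflation = 1.059347 − 1 → 5.93%.

5.93%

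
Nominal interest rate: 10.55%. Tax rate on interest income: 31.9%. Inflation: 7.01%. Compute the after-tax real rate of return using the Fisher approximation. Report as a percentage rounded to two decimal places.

0.17%

After-tax nominal return = 10.55% × (1 − 0.319) = 7.18455%.
r ≈ 7.18455% − 7.01% → 0.17%.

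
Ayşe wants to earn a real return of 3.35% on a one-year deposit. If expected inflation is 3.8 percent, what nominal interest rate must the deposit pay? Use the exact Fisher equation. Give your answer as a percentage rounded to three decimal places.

7.277%

(1 + i) = (1 + r)(1 + π) = 1.03350 × 1.03800 = 1.072773
i = 1.072773 − 1, so the required nominal rate is 7.277%.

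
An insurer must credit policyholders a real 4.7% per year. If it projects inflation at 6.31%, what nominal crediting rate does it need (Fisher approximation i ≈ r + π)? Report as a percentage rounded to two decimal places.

11.01%

i ≈ r + π = 4.7% + 6.31% = 11.01%.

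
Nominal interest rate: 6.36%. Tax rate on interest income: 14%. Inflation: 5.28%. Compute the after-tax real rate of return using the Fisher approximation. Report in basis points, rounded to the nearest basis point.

After-tax nominal return = 6.36% × (1 − 0.14) = 5.4696%.
r ≈ 5.4696% − 5.28% → 19 basis points.

19 basis points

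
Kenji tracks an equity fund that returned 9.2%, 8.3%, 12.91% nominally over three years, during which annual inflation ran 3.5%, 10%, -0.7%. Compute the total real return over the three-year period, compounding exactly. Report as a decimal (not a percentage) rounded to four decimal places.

0.1811

Compound the nominal returns: 1.0920 × 1.0830 × 1.1291 = 1.335314.
Compound inflation: 1.0350 × 1.1000 × 0.9930 = 1.130531.
Deflate: 1.335314 / 1.130531 = 1.181140.
Total real return = 1.181140 − 1 → 0.1811.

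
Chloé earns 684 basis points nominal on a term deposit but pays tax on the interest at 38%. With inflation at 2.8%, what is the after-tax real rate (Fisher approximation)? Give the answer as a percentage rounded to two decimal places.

After-tax nominal return = 6.84% × (1 − 0.38) = 4.2408%.
r ≈ 4.2408% − 2.8% → 1.44%.

1.44%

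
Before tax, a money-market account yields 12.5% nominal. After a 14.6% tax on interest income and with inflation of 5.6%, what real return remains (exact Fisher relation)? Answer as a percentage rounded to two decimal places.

4.81%

After-tax nominal return = 12.5% × (1 − 0.146) = 10.6750%.
1 + r = 1.10675 / 1.05600 = 1.048059
After-tax real rate = 1.048059 − 1 → 4.81%.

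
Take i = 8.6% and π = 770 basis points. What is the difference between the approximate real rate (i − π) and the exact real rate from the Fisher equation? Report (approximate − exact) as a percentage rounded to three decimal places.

0.064%

Approximate: r ≈ 8.600% − 7.700% = 0.9000%
Exact: (1 + 0.0860)/(1 + 0.0770) − 1 = 0.8357%
Error = 0.9000% − 0.8357% = 0.0643% → 0.064%.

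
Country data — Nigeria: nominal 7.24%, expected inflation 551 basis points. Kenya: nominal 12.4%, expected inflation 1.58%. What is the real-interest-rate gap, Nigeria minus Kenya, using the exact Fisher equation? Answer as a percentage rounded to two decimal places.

-9.01%

Nigeria: (1 + 0.0724)/(1 + 0.0551) − 1 = 1.6397%
Kenya: (1 + 0.1240)/(1 + 0.0158) − 1 = 10.6517%
Differential = 1.6397% − 10.6517% = -9.0120% → -9.01%.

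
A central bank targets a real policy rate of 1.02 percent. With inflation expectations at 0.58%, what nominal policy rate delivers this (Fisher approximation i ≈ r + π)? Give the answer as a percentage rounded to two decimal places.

i ≈ r + π = 1.02% + 0.58% = 1.60%.

1.60%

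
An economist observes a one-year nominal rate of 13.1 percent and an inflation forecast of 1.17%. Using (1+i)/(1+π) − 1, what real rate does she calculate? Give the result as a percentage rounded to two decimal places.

1 + r = 1.13100 / 1.01170 = 1.117920
r = 1.117920 − 1 = 11.7920%, i.e. 11.79%.

11.79%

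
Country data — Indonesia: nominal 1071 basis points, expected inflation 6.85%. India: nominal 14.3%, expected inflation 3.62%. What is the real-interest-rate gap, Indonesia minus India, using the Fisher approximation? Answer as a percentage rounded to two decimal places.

-6.82%

Indonesia: 10.71% − 6.85% = 3.860%
India: 14.3% − 3.62% = 10.680%
Differential = -6.820% → -6.82%.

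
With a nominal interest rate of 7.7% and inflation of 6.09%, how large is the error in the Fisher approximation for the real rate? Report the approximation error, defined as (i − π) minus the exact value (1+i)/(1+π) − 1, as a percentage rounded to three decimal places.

Approximate: r ≈ 7.700% − 6.090% = 1.6100%
Exact: (1 + 0.0770)/(1 + 0.0609) − 1 = 1.5176%
Error = 1.6100% − 1.5176% = 0.0924% → 0.092%.

0.092%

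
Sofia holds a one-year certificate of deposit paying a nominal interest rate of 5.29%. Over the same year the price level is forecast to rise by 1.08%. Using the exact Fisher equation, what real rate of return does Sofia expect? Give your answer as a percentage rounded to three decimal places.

4.165%

1 + r = 1.05290 / 1.01080 = 1.041650
r = 1.041650 − 1 = 4.1650%, i.e. 4.165%.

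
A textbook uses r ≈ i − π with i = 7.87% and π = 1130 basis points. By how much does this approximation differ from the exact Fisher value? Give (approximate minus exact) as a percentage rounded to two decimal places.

Approximate: r ≈ 7.870% − 11.300% = -3.4300%
Exact: (1 + 0.0787)/(1 + 0.1130) − 1 = -3.0818%
Error = -3.4300% − (-3.0818%) = -0.3482% → -0.35%.

-0.35%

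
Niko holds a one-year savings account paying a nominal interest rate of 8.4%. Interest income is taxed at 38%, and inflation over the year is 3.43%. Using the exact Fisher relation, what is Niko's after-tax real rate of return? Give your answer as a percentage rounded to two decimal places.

1.72%

After-tax nominal return = 8.4% × (1 − 0.38) = 5.2080%.
1 + r = 1.05208 / 1.03430 = 1.017190
After-tax real rate = 1.017190 − 1 → 1.72%.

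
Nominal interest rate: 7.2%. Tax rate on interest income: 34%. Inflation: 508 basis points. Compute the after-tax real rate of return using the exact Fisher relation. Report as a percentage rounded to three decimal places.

After-tax nominal return = 7.2% × (1 − 0.34) = 4.7520%.
1 + r = 1.04752 / 1.05080 = 0.996879
After-tax real rate = 0.996879 − 1 → -0.312%.

-0.312%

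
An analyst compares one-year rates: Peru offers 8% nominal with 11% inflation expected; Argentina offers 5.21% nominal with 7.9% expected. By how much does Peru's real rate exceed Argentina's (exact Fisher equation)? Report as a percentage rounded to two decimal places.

Peru: (1 + 0.0800)/(1 + 0.1100) − 1 = -2.7027%
Argentina: (1 + 0.0521)/(1 + 0.0790) − 1 = -2.4930%
Differential = -2.7027% − (-2.4930%) = -0.2097% → -0.21%.

-0.21%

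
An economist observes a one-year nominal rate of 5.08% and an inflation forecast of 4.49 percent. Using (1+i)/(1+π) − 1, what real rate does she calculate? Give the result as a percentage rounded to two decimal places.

By the Fisher equation, 1 + r = (1 + i)/(1 + π).
1 + r = 1.05080 / 1.04490 = 1.005646
r = 1.005646 − 1 = 0.5646%, i.e. 0.56%.

0.56%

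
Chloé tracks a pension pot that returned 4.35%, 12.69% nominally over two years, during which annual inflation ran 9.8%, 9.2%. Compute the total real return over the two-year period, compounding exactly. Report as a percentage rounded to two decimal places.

-1.93%

Nominal growth factor = 1.0435 × 1.1269 = 1.175920
Price-level growth factor = 1.0980 × 1.0920 = 1.199016
Real growth factor = 1.175920 / 1.199016 = 0.980738
Total real return = 0.980738 − 1 → -1.93%.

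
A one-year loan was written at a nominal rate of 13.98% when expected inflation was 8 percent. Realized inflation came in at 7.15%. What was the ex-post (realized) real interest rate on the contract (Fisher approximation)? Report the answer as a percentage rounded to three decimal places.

Ex-post: 13.98% − 7.15% = 6.830%
So the realized real rate is 6.830%.

6.830%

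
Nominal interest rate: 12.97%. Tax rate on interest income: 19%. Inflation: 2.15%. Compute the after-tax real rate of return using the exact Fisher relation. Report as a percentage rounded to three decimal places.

After-tax nominal return = 12.97% × (1 − 0.19) = 10.5057%.
1 + r = 1.105057 / 1.02150 = 1.081798
After-tax real rate = 1.081798 − 1 → 8.180%.

8.180%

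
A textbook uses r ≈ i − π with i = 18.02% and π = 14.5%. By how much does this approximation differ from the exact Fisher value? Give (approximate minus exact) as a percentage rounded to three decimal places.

0.446%

Approximate: r ≈ 18.020% − 14.500% = 3.5200%
Exact: (1 + 0.1802)/(1 + 0.1450) − 1 = 3.0742%
Error = 3.5200% − 3.0742% = 0.4458% → 0.446%.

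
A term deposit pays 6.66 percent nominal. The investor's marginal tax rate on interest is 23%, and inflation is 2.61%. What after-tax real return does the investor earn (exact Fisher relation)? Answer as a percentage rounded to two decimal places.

2.45%

After-tax nominal return = 6.66% × (1 − 0.23) = 5.1282%.
1 + r = 1.051282 / 1.02610 = 1.024541
After-tax real rate = 1.024541 − 1 → 2.45%.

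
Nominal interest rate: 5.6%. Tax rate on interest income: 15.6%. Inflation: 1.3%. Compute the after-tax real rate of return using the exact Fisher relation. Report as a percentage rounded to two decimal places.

After-tax nominal return = 5.6% × (1 − 0.156) = 4.7264%.
1 + r = 1.047264 / 1.01300 = 1.033824
After-tax real rate = 1.033824 − 1 → 3.38%.

3.38%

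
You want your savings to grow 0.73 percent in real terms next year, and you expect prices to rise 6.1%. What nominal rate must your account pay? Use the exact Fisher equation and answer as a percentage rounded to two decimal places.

(1 + i) = (1 + r)(1 + π) = 1.00730 × 1.06100 = 1.0687453
i = 1.0687453 − 1, so the required nominal rate is 6.87%.

6.87%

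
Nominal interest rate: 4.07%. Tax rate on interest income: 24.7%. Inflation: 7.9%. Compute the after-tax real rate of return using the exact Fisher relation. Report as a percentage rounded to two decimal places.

After-tax nominal return = 4.07% × (1 − 0.247) = 3.06471%.
1 + r = 1.0306471 / 1.07900 = 0.955187
After-tax real rate = 0.955187 − 1 → -4.48%.

-4.48%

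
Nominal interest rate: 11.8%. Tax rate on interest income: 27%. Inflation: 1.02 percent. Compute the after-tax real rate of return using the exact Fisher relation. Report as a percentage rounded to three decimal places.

After-tax nominal return = 11.8% × (1 − 0.27) = 8.6140%.
1 + r = 1.08614 / 1.01020 = 1.075173
After-tax real rate = 1.075173 − 1 → 7.517%.

7.517%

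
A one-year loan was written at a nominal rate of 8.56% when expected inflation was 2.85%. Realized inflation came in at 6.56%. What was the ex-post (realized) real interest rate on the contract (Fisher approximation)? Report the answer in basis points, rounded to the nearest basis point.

200 basis points

Ex-post: 8.56% − 6.56% = 2.000%
So the realized real rate is 200 basis points.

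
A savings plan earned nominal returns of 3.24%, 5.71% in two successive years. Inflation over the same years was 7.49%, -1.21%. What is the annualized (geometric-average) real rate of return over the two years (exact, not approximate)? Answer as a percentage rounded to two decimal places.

Compound the nominal returns: 1.0324 × 1.0571 = 1.09135004.
Compound inflation: 1.0749 × 0.9879 = 1.06189371.
Deflate: 1.09135004 / 1.06189371 = 1.02773943.
Annualized real rate = 1.02773943^(1/2) − 1 = 1.3775% → 1.38%.

1.38%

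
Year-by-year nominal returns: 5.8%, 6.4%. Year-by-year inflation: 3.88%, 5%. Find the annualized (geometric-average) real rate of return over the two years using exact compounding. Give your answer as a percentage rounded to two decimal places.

Compound the nominal returns: 1.0580 × 1.0640 = 1.12571200.
Compound inflation: 1.0388 × 1.0500 = 1.09074000.
Deflate: 1.12571200 / 1.09074000 = 1.03206264.
Annualized real rate = 1.03206264^(1/2) − 1 = 1.5905% → 1.59%.

1.59%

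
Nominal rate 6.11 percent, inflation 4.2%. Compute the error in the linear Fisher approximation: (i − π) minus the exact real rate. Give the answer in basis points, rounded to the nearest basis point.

Approximate: r ≈ 6.110% − 4.200% = 1.9100%
Exact: (1 + 0.0611)/(1 + 0.0420) − 1 = 1.8330%
Error = 1.9100% − 1.8330% = 0.0770% → 8 basis points.

8 basis points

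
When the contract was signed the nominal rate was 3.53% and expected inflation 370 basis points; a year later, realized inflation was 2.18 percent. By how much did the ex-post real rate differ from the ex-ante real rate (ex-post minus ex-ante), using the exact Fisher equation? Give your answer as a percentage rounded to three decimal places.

1.485%

Ex-ante: (1 + 0.0353)/(1 + 0.0370) − 1 = -0.1639%
Ex-post: (1 + 0.0353)/(1 + 0.0218) − 1 = 1.3212%
Difference (ex-post − ex-ante) = 1.4851% → 1.485%.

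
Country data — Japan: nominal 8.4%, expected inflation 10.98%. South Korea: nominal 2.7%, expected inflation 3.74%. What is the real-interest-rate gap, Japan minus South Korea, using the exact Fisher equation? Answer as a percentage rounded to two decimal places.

Japan: (1 + 0.0840)/(1 + 0.1098) − 1 = -2.3247%
South Korea: (1 + 0.0270)/(1 + 0.0374) − 1 = -1.0025%
Differential = -2.3247% − (-1.0025%) = -1.3222% → -1.32%.

-1.32%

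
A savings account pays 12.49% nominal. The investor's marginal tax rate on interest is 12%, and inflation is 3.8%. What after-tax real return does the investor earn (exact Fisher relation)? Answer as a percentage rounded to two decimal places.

6.93%

After-tax nominal return = 12.49% × (1 − 0.12) = 10.9912%.
1 + r = 1.109912 / 1.03800 = 1.069279
After-tax real rate = 1.069279 − 1 → 6.93%.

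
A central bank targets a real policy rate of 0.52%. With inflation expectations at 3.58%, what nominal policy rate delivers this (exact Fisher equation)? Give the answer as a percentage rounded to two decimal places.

(1 + i) = (1 + r)(1 + π) = 1.00520 × 1.03580 = 1.04118616
i = 1.04118616 − 1, so the required nominal rate is 4.12%.

4.12%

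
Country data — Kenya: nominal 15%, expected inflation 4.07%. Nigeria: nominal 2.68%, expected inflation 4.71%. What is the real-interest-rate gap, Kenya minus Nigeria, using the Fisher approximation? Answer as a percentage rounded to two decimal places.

12.96%

Kenya: 15% − 4.07% = 10.930%
Nigeria: 2.68% − 4.71% = -2.030%
Differential = 12.960% → 12.96%.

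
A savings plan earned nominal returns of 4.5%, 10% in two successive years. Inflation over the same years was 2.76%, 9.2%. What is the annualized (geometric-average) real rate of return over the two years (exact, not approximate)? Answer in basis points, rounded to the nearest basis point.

121 basis points

Nominal growth factor = 1.0450 × 1.1000 = 1.14950000
Price-level growth factor = 1.0276 × 1.0920 = 1.12213920
Real growth factor = 1.14950000 / 1.12213920 = 1.02438271
Annualized real rate = 1.02438271^(1/2) − 1 = 1.2118% → 121 basis points.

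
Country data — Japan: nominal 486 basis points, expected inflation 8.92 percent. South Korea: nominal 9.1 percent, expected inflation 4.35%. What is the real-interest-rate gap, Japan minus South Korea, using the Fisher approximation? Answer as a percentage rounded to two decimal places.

-8.81%

Japan: 4.86% − 8.92% = -4.060%
South Korea: 9.1% − 4.35% = 4.750%
Differential = -8.810% → -8.81%.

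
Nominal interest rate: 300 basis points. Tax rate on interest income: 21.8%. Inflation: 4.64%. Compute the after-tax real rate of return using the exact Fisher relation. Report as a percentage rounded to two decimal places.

-2.19%

After-tax nominal return = 3% × (1 − 0.218) = 2.3460%.
1 + r = 1.02346 / 1.04640 = 0.978077
After-tax real rate = 0.978077 − 1 → -2.19%.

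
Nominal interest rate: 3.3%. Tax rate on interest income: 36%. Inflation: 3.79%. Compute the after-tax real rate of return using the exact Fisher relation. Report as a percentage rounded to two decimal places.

-1.62%

After-tax nominal return = 3.3% × (1 − 0.36) = 2.1120%.
1 + r = 1.02112 / 1.03790 = 0.983833
After-tax real rate = 0.983833 − 1 → -1.62%.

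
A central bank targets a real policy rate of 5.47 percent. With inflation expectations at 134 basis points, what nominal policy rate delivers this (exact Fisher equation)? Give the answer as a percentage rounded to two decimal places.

6.88%

(1 + i) = (1 + r)(1 + π) = 1.05470 × 1.01340 = 1.06883298
i = 1.06883298 − 1, so the required nominal rate is 6.88%.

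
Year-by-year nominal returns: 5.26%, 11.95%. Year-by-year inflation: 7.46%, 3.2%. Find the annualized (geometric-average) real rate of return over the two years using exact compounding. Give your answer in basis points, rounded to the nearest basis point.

Compound the nominal returns: 1.0526 × 1.1195 = 1.17838570.
Compound inflation: 1.0746 × 1.0320 = 1.10898720.
Deflate: 1.17838570 / 1.10898720 = 1.06257827.
Annualized real rate = 1.06257827^(1/2) − 1 = 3.0814% → 308 basis points.

308 basis points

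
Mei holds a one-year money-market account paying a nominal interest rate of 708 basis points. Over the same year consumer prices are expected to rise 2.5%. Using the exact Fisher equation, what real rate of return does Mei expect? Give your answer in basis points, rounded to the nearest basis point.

1 + r = 1.07080 / 1.02500 = 1.044683
r = 1.044683 − 1 = 4.4683%, i.e. 447 basis points.

447 basis points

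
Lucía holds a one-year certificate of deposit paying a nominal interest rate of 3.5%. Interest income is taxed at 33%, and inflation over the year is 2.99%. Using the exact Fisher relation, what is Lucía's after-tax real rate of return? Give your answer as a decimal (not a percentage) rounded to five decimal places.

-0.00626

After-tax nominal return = 3.5% × (1 − 0.33) = 2.3450%.
1 + r = 1.02345 / 1.02990 = 0.993737
After-tax real rate = 0.993737 − 1 → -0.00626.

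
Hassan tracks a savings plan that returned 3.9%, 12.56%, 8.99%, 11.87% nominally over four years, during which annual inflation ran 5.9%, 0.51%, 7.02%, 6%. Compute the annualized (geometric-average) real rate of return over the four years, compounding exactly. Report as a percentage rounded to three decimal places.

4.245%

Compound the nominal returns: 1.0390 × 1.1256 × 1.0899 × 1.1187 = 1.42593564.
Compound inflation: 1.0590 × 1.0051 × 1.0702 × 1.0600 = 1.20746915.
Deflate: 1.42593564 / 1.20746915 = 1.18092924.
Annualized real rate = 1.18092924^(1/4) − 1 = 4.2452% → 4.245%.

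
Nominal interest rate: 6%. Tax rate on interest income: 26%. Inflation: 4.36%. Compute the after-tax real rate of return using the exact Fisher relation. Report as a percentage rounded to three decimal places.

After-tax nominal return = 6% × (1 − 0.26) = 4.4400%.
1 + r = 1.04440 / 1.04360 = 1.000767
After-tax real rate = 1.000767 − 1 → 0.077%.

0.077%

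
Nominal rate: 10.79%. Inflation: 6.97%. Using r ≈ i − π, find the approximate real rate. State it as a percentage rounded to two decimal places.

r ≈ i − π = 10.79% − 6.97% = 3.82%.

3.82%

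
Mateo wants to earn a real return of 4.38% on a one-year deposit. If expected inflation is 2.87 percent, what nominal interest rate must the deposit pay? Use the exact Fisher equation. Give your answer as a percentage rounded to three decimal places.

7.376%

(1 + i) = (1 + r)(1 + π) = 1.04380 × 1.02870 = 1.07375706
i = 1.07375706 − 1, so the required nominal rate is 7.376%.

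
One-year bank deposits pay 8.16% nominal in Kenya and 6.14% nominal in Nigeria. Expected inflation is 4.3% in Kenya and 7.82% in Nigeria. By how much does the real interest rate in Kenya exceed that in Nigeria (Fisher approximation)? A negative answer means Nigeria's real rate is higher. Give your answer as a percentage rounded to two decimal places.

5.54%

Kenya: 8.16% − 4.3% = 3.860%
Nigeria: 6.14% − 7.82% = -1.680%
Differential = 5.540% → 5.54%.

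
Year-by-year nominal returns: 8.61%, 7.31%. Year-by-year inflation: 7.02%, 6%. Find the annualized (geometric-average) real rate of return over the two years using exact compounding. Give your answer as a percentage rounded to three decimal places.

1.361%

Nominal growth factor = 1.0861 × 1.0731 = 1.16549391
Price-level growth factor = 1.0702 × 1.0600 = 1.13441200
Real growth factor = 1.16549391 / 1.13441200 = 1.02739914
Annualized real rate = 1.02739914^(1/2) − 1 = 1.3607% → 1.361%.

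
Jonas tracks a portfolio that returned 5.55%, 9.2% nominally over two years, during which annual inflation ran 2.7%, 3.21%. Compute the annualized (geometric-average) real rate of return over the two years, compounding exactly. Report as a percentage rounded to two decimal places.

4.28%

Nominal growth factor = 1.0555 × 1.0920 = 1.15260600
Price-level growth factor = 1.0270 × 1.0321 = 1.05996670
Real growth factor = 1.15260600 / 1.05996670 = 1.08739831
Annualized real rate = 1.08739831^(1/2) − 1 = 4.2784% → 4.28%.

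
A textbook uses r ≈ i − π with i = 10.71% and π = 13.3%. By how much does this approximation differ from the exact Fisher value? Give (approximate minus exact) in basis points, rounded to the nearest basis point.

Approximate: r ≈ 10.710% − 13.300% = -2.5900%
Exact: (1 + 0.1071)/(1 + 0.1330) − 1 = -2.2860%
Error = -2.5900% − (-2.2860%) = -0.3040% → -30 basis points.

-30 basis points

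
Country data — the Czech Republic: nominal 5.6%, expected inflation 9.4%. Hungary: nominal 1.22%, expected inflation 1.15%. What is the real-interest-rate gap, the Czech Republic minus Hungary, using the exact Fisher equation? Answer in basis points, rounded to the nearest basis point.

-354 basis points

The Czech Republic: (1 + 0.0560)/(1 + 0.0940) − 1 = -3.4735%
Hungary: (1 + 0.0122)/(1 + 0.0115) − 1 = 0.0692%
Differential = -3.4735% − 0.0692% = -3.5427% → -354 basis points.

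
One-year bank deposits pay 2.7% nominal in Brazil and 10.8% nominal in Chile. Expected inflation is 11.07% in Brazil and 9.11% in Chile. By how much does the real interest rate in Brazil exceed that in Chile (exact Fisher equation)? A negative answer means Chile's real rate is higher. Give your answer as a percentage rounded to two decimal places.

-9.08%

Brazil: (1 + 0.0270)/(1 + 0.1107) − 1 = -7.5358%
Chile: (1 + 0.1080)/(1 + 0.0911) − 1 = 1.5489%
Differential = -7.5358% − 1.5489% = -9.0847% → -9.08%.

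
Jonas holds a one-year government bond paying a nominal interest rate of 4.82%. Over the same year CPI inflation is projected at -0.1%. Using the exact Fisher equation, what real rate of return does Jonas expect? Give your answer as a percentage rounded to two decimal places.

By the Fisher equation, 1 + r = (1 + i)/(1 + π).
1 + r = 1.04820 / 0.99900 = 1.049249
r = 1.049249 − 1 = 4.9249%, i.e. 4.92%.

4.92%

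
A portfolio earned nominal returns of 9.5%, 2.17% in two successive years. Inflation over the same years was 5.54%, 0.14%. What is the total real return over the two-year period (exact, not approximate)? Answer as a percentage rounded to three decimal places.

5.855%

Nominal growth factor = 1.0950 × 1.0217 = 1.118762
Price-level growth factor = 1.0554 × 1.0014 = 1.056878
Real growth factor = 1.118762 / 1.056878 = 1.058554
Total real return = 1.058554 − 1 → 5.855%.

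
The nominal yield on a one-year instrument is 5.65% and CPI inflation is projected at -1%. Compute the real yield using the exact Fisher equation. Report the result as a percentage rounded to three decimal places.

6.717%

1 + r = 1.05650 / 0.99000 = 1.067172
r = 1.067172 − 1 = 6.7172%, i.e. 6.717%.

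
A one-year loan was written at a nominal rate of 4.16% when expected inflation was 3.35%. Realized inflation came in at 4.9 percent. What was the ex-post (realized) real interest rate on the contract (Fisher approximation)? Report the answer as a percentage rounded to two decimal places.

-0.74%

Ex-post: 4.16% − 4.9% = -0.740%
So the realized real rate is -0.74%.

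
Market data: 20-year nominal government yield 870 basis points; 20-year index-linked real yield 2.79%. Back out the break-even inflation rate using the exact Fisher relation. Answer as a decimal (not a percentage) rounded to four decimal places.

(1 + π) = (1 + i)/(1 + r) = 1.08700 / 1.02790 = 1.057496
Break-even inflation = 1.057496 − 1 → 0.0575.

0.0575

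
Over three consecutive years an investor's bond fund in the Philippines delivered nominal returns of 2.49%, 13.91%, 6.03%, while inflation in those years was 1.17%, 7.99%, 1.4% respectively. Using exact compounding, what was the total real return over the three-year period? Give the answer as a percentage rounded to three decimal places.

11.737%

Compound the nominal returns: 1.0249 × 1.1391 × 1.0603 = 1.2378616.
Compound inflation: 1.0117 × 1.0799 × 1.0140 = 1.1078303.
Deflate: 1.2378616 / 1.1078303 = 1.1173748.
Total real return = 1.1173748 − 1 → 11.737%.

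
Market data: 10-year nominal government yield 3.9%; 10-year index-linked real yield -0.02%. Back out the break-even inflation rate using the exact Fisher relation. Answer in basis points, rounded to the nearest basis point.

(1 + π) = (1 + i)/(1 + r) = 1.03900 / 0.99980 = 1.039208
Break-even inflation = 1.039208 − 1 → 392 basis points.

392 basis points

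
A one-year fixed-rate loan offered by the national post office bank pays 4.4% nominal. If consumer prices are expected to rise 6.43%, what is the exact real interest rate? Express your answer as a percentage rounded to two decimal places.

-1.91%

1 + r = 1.04400 / 1.06430 = 0.980926
r = 0.980926 − 1 = -1.9074%, i.e. -1.91%.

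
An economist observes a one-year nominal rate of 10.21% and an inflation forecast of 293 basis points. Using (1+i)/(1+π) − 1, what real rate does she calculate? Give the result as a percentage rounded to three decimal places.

1 + r = 1.10210 / 1.02930 = 1.070728
r = 1.070728 − 1 = 7.0728%, i.e. 7.073%.

7.073%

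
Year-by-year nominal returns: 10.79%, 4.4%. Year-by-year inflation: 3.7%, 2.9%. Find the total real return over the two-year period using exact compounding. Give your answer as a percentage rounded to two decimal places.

Nominal growth factor = 1.1079 × 1.0440 = 1.156648
Price-level growth factor = 1.0370 × 1.0290 = 1.067073
Real growth factor = 1.156648 / 1.067073 = 1.083944
Total real return = 1.083944 − 1 → 8.39%.

8.39%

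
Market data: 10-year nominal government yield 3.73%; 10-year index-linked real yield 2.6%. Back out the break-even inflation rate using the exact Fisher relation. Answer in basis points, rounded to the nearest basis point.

(1 + π) = (1 + i)/(1 + r) = 1.03730 / 1.02600 = 1.011014
Break-even inflation = 1.011014 − 1 → 110 basis points.

110 basis points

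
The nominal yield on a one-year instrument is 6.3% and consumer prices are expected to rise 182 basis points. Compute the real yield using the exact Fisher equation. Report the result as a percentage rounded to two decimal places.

By the Fisher equation, 1 + r = (1 + i)/(1 + π).
1 + r = 1.06300 / 1.01820 = 1.043999
r = 1.043999 − 1 = 4.3999%, i.e. 4.40%.

4.40%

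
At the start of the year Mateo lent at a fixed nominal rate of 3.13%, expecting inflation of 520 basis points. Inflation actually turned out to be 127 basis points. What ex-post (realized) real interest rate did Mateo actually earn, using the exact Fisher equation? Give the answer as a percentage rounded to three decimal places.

Ex-post: (1 + 0.0313)/(1 + 0.0127) − 1 = 1.8367%
So the realized real rate is 1.837%.

1.837%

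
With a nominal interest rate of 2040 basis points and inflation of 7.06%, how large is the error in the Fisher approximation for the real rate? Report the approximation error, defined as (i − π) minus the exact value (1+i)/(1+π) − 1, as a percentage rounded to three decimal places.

Approximate: r ≈ 20.400% − 7.060% = 13.3400%
Exact: (1 + 0.2040)/(1 + 0.0706) − 1 = 12.4603%
Error = 13.3400% − 12.4603% = 0.8797% → 0.880%.

0.880%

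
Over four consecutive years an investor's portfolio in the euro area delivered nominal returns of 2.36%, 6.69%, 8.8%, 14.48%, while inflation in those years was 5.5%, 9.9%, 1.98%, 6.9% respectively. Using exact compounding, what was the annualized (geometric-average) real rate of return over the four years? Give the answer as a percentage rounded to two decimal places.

Nominal growth factor = 1.0236 × 1.0669 × 1.0880 × 1.1448 = 1.36023050
Price-level growth factor = 1.0550 × 1.0990 × 1.0198 × 1.0690 = 1.26398775
Real growth factor = 1.36023050 / 1.26398775 = 1.07614215
Annualized real rate = 1.07614215^(1/4) − 1 = 1.8515% → 1.85%.

1.85%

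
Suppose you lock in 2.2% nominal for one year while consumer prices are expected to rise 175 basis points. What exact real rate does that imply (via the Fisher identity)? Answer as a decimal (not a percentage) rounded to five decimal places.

0.00442

1 + r = 1.02200 / 1.01750 = 1.004423
r = 1.004423 − 1 = 0.4423%, i.e. 0.00442.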